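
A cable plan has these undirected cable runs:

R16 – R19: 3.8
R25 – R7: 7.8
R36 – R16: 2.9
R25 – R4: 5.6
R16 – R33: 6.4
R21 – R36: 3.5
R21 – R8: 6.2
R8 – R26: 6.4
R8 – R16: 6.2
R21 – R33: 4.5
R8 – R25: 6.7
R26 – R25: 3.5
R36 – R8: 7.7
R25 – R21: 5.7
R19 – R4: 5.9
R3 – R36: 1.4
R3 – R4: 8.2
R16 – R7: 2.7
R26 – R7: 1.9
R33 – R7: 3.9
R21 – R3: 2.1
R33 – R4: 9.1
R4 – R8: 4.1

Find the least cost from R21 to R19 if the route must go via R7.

14.9

Shortest R21→R7: R21–R33–R7 = 8.4
Best R7 to R19: R7–R16–R19 costing 6.5
Total via R7: 8.4 + 6.5 = 14.9.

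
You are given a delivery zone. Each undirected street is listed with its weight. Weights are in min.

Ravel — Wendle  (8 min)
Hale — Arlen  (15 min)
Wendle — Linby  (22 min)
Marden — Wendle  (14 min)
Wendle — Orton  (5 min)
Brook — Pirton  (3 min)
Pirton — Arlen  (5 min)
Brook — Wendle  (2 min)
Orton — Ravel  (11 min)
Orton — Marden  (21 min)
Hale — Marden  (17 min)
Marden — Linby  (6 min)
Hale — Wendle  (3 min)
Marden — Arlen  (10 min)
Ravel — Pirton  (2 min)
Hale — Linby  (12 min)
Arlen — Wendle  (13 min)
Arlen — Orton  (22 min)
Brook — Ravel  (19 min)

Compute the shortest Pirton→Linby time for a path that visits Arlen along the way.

Shortest Pirton→Arlen: Pirton → Arlen = 5
Shortest Arlen→Linby: Arlen → Marden → Linby = 16
Total via Arlen: 5 + 16 = 21 min.

21 min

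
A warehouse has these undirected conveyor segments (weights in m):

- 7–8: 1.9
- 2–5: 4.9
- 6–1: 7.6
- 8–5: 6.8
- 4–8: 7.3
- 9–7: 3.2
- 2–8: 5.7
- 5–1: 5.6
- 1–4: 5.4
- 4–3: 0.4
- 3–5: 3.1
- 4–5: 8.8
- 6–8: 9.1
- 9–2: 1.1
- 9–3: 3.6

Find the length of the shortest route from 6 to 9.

Enumerating some paths:
6–8–7–9: 9.1+1.9+3.2 = 14.2
6–1–5–2–9: 7.6+5.6+4.9+1.1 = 19.2
6–1–4–3–9: 7.6+5.4+0.4+3.6 = 17
6–8–2–9: 9.1+5.7+1.1 = 15.9
The minimum is 14.2 m via 6–8–7–9.

14.2 m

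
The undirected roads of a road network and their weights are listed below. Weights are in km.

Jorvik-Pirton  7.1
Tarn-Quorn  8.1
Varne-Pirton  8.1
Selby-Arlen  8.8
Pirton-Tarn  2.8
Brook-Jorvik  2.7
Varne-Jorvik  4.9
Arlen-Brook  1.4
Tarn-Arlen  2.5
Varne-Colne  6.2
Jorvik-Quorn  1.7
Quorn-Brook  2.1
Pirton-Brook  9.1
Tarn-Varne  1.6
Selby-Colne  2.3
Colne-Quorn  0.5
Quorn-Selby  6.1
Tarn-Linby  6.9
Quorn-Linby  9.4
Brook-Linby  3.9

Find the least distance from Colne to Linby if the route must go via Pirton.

Best Colne to Pirton: Colne → Quorn → Jorvik → Pirton costing 9.3
Best Pirton to Linby: Pirton → Tarn → Linby costing 9.7
Total via Pirton: 9.3 + 9.7 = 19 km.

19 km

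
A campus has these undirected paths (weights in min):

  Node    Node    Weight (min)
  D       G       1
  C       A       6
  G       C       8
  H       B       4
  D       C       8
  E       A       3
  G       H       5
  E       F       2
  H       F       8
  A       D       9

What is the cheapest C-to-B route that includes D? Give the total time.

18 min

Shortest C→D: C–D = 8
Shortest D→B: D–G–H–B = 10
Total via D: 8 + 10 = 18 min.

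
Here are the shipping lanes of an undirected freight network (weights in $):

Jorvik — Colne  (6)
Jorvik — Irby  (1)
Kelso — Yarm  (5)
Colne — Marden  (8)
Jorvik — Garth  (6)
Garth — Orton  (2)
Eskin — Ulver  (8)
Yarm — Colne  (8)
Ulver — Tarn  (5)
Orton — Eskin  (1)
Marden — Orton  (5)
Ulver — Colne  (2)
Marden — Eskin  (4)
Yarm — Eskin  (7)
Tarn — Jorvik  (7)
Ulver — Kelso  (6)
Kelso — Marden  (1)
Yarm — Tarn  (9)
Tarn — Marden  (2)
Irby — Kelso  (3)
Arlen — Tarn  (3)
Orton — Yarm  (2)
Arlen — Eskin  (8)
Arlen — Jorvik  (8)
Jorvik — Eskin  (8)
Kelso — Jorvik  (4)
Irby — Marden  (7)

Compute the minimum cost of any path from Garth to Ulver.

Compare a few routes:
Garth - Orton - Eskin - Ulver: 2+1+8 = 11
Garth - Orton - Eskin - Marden - Tarn - Ulver: 2+1+4+2+5 = 14
Garth - Orton - Eskin - Marden - Kelso - Ulver: 2+1+4+1+6 = 14
The minimum is $11 via Garth - Orton - Eskin - Ulver.

$11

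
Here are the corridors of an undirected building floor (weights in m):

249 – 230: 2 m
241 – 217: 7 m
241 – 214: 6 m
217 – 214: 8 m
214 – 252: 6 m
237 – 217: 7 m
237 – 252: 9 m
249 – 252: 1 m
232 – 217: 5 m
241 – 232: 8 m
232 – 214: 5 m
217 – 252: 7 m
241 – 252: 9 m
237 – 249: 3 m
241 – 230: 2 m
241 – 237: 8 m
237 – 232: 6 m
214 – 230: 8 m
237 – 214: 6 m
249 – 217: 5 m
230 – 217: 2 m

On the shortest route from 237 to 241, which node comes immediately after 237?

Candidate routes:
237 - 241: 8 = 8
237 - 249 - 230 - 241: 3+2+2 = 7
Cheapest is 237 - 249 - 230 - 241 at 7 m.
So from 237 the first move is to 249.

249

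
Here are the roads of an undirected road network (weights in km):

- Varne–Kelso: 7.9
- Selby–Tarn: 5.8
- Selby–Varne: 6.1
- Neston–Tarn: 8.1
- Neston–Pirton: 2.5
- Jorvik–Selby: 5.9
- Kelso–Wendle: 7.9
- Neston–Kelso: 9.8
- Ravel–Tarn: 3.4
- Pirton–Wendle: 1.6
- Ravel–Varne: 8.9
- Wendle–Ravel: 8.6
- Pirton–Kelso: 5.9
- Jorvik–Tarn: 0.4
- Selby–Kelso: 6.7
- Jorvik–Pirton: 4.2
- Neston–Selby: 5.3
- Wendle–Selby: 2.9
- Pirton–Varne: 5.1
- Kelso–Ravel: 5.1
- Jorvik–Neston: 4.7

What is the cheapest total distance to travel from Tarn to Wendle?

Enumerating some paths:
Tarn - Jorvik - Neston - Pirton - Wendle: 0.4+4.7+2.5+1.6 = 9.2
Tarn - Jorvik - Pirton - Wendle: 0.4+4.2+1.6 = 6.2
Tarn - Selby - Wendle: 5.8+2.9 = 8.7
Cheapest is Tarn - Jorvik - Pirton - Wendle at 6.2 km.

6.2 km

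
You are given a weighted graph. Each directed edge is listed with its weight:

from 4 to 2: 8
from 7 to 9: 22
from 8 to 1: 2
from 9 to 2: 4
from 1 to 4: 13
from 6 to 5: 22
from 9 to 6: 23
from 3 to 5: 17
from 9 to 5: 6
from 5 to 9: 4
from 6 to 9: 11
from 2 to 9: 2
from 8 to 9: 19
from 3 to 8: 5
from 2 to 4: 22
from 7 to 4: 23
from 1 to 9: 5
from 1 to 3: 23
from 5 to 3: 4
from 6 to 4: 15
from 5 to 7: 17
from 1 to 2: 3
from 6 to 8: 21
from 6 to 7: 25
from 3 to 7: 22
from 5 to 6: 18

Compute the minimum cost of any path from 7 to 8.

Candidate routes:
7 - 4 - 2 - 9 - 5 - 3 - 8: 23+8+2+6+4+5 = 48
7 - 9 - 5 - 3 - 8: 22+6+4+5 = 37
The minimum is 37 via 7 - 9 - 5 - 3 - 8.

37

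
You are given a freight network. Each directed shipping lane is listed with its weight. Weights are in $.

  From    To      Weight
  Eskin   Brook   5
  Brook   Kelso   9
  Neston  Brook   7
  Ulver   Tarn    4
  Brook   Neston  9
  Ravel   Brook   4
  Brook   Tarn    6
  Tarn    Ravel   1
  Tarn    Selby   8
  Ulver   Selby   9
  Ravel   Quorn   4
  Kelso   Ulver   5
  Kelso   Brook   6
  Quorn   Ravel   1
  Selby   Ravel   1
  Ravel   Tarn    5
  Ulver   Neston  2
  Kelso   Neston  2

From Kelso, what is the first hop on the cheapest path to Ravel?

Compare a few routes:
Kelso - Ulver - Tarn - Ravel: 5+4+1 = 10
Kelso - Brook - Tarn - Ravel: 6+6+1 = 13
The minimum is $10 via Kelso - Ulver - Tarn - Ravel.
So from Kelso the first move is to Ulver.

Ulver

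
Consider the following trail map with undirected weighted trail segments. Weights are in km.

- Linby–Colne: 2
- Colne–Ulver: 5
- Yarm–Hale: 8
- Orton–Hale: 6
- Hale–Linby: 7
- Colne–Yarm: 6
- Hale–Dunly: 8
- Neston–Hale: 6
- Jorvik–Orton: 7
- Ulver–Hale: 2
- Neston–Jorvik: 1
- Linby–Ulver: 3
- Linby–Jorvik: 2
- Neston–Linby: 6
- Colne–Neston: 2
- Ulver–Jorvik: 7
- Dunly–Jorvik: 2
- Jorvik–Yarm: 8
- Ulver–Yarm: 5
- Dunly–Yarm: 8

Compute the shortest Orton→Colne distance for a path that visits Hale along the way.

13 km

Shortest Orton→Hale: Orton–Hale = 6
Best Hale to Colne: Hale–Ulver–Colne costing 7
Total via Hale: 6 + 7 = 13 km.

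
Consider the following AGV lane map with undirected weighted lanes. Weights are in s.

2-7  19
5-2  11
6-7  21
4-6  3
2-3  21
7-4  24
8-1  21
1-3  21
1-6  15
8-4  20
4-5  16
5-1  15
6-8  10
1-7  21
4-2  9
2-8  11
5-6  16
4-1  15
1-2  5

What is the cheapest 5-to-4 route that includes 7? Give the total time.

Best 5 to 7: 5–2–7 costing 30
Best 7 to 4: 7–4 costing 24
Total via 7: 30 + 24 = 54 s.

54 s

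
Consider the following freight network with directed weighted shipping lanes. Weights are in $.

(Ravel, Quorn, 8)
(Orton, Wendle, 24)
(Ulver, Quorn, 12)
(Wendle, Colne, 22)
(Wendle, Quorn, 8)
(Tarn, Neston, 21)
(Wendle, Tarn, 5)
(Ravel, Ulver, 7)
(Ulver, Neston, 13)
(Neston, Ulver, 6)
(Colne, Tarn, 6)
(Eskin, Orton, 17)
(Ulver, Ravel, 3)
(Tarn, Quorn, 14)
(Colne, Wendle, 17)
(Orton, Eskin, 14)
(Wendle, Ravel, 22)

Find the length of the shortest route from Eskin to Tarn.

Running Dijkstra from Eskin:
Eskin: 0
Orton: 17  (via Eskin)
Wendle: 41  (via Orton)
Tarn: 46  (via Wendle)
Shortest route: Eskin → Orton → Wendle → Tarn = $46.

$46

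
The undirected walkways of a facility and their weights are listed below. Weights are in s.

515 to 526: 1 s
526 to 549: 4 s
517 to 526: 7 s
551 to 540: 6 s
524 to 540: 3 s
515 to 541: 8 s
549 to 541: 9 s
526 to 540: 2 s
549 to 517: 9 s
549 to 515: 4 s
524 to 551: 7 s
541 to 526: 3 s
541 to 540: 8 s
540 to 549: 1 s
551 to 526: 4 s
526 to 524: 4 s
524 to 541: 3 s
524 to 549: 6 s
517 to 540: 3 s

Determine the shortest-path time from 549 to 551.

Compare a few routes:
549 - 540 - 551: 1+6 = 7
549 - 526 - 551: 4+4 = 8
The minimum is 7 s via 549 - 540 - 551.

7 s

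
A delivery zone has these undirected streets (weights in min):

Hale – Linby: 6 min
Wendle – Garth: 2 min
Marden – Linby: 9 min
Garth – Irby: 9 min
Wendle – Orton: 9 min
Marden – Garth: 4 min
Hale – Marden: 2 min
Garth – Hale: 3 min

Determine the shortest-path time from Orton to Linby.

Candidate routes:
Orton → Wendle → Garth → Marden → Hale → Linby: 9+2+4+2+6 = 23
Orton → Wendle → Garth → Hale → Linby: 9+2+3+6 = 20
Orton → Wendle → Garth → Marden → Linby: 9+2+4+9 = 24
The minimum is 20 min via Orton → Wendle → Garth → Hale → Linby.

20 min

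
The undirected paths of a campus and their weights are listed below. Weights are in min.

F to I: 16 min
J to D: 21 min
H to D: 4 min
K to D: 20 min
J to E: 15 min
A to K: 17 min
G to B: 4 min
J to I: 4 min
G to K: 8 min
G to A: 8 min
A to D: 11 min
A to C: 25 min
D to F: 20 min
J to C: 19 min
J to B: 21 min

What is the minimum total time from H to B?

Shortest distances from H:
H: 0
D: 4  (via H)
A: 15  (via D)
G: 23  (via A)
F: 24  (via D)
K: 24  (via D)
J: 25  (via D)
B: 27  (via G)
Shortest route: H → D → A → G → B = 27 min.

27 min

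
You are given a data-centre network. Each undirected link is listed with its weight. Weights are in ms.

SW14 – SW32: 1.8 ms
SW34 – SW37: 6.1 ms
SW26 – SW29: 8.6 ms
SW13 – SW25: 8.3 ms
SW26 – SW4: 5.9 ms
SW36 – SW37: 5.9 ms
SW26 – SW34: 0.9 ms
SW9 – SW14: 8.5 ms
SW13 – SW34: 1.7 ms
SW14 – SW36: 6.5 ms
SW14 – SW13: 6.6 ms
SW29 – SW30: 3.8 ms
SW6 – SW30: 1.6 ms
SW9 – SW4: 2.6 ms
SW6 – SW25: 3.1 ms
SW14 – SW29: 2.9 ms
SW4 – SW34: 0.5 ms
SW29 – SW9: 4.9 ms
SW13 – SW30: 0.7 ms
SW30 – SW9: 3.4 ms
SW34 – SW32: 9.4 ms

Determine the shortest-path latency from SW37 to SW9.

9.2 ms

Settle nodes by increasing distance from SW37:
SW37: 0
SW36: 5.9  (via SW37)
SW34: 6.1  (via SW37)
SW4: 6.6  (via SW34)
SW26: 7  (via SW34)
SW13: 7.8  (via SW34)
SW30: 8.5  (via SW13)
SW9: 9.2  (via SW4)
Shortest route: SW37 → SW34 → SW4 → SW9 = 9.2 ms.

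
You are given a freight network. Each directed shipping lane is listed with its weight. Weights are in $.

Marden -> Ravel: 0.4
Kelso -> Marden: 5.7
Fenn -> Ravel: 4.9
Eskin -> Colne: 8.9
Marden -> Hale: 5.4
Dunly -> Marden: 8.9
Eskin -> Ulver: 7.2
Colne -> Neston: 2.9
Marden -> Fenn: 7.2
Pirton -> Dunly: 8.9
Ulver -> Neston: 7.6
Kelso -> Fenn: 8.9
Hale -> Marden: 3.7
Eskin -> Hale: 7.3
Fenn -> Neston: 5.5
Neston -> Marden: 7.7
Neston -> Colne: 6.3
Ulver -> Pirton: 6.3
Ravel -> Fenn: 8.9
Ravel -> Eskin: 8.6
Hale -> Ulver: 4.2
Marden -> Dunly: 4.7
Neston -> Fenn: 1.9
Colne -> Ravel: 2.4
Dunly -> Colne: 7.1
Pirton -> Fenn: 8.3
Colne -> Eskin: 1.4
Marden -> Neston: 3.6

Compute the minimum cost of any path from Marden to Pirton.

Compare a few routes:
Marden → Dunly → Colne → Eskin → Ulver → Pirton: 4.7+7.1+1.4+7.2+6.3 = 26.7
Marden → Neston → Colne → Eskin → Ulver → Pirton: 3.6+6.3+1.4+7.2+6.3 = 24.8
Marden → Ravel → Eskin → Ulver → Pirton: 0.4+8.6+7.2+6.3 = 22.5
Marden → Hale → Ulver → Pirton: 5.4+4.2+6.3 = 15.9
The minimum is $15.9 via Marden → Hale → Ulver → Pirton.

$15.9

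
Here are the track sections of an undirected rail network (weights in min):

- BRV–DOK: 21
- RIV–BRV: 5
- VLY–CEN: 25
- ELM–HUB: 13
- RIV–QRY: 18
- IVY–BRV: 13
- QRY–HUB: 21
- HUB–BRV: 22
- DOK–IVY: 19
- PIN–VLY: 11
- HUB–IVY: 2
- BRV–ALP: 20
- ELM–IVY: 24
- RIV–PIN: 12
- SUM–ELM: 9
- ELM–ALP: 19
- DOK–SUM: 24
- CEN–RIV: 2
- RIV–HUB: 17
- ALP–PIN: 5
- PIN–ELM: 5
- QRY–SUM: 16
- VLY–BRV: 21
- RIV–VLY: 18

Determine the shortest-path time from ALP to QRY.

35 min

Enumerating some paths:
ALP → PIN → ELM → HUB → QRY: 5+5+13+21 = 44
ALP → BRV → RIV → QRY: 20+5+18 = 43
ALP → PIN → RIV → QRY: 5+12+18 = 35
Cheapest is ALP → PIN → RIV → QRY at 35 min.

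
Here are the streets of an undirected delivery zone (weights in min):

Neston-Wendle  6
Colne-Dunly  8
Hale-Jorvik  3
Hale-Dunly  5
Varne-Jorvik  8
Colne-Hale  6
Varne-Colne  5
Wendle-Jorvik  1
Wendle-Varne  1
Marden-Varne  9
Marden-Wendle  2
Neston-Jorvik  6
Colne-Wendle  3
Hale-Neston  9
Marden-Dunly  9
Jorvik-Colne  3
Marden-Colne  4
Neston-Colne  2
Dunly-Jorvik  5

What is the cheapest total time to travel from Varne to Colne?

Shortest distances from Varne:
Varne: 0
Wendle: 1  (via Varne)
Jorvik: 2  (via Wendle)
Marden: 3  (via Wendle)
Colne: 4  (via Wendle)
Shortest route: Varne → Wendle → Colne = 4 min.

4 min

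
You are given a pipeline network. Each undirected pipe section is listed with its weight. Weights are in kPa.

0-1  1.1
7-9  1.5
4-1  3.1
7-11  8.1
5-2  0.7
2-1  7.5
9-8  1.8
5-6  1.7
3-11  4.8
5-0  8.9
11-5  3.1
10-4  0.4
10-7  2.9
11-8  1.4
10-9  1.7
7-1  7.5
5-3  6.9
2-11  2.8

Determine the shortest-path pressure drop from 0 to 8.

8.1 kPa

Candidate routes:
0 → 1 → 4 → 10 → 9 → 8: 1.1+3.1+0.4+1.7+1.8 = 8.1
0 → 1 → 7 → 9 → 8: 1.1+7.5+1.5+1.8 = 11.9
0 → 1 → 4 → 10 → 7 → 9 → 8: 1.1+3.1+0.4+2.9+1.5+1.8 = 10.8
The minimum is 8.1 kPa via 0 → 1 → 4 → 10 → 9 → 8.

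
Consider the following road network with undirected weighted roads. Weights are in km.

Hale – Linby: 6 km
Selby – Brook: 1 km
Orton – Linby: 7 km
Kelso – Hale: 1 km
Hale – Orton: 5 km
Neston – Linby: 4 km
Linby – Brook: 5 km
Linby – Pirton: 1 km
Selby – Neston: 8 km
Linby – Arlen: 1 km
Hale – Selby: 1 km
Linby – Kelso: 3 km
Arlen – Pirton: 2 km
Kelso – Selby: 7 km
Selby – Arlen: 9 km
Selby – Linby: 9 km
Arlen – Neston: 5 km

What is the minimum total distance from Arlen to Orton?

8 km

Settle nodes by increasing distance from Arlen:
Arlen: 0
Linby: 1  (via Arlen)
Pirton: 2  (via Arlen)
Kelso: 4  (via Linby)
Hale: 5  (via Kelso)
Neston: 5  (via Arlen)
Selby: 6  (via Hale)
Brook: 6  (via Linby)
Orton: 8  (via Linby)
Shortest route: Arlen → Linby → Orton = 8 km.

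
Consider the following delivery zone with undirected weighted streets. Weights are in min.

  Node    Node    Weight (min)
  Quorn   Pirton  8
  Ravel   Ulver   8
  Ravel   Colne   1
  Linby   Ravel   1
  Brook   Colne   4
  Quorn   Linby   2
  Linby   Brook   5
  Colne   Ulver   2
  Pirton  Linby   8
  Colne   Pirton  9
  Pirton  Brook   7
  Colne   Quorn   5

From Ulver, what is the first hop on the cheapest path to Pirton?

Colne

Compare a few routes:
Ulver–Colne–Ravel–Linby–Pirton: 2+1+1+8 = 12
Ulver–Colne–Pirton: 2+9 = 11
Ulver–Colne–Brook–Pirton: 2+4+7 = 13
Ulver–Colne–Ravel–Linby–Quorn–Pirton: 2+1+1+2+8 = 14
The minimum is 11 min via Ulver–Colne–Pirton.
So from Ulver the first move is to Colne.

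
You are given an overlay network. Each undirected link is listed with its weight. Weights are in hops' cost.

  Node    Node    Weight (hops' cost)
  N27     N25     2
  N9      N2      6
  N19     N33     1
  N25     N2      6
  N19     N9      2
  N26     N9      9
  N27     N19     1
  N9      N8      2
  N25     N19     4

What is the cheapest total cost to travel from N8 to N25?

Shortest distances from N8:
N8: 0
N9: 2  (via N8)
N19: 4  (via N9)
N27: 5  (via N19)
N33: 5  (via N19)
N25: 7  (via N27)
Shortest route: N8 → N9 → N19 → N27 → N25 = 7 hops' cost.

7 hops' cost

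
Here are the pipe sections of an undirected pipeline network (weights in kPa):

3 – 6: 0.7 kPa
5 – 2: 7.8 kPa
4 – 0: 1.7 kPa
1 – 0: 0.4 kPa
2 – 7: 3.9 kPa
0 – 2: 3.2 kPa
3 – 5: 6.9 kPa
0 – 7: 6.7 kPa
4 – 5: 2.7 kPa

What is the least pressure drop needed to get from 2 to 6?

15.2 kPa

Enumerating some paths:
2 → 0 → 4 → 5 → 3 → 6: 3.2+1.7+2.7+6.9+0.7 = 15.2
2 → 5 → 3 → 6: 7.8+6.9+0.7 = 15.4
2 → 7 → 0 → 4 → 5 → 3 → 6: 3.9+6.7+1.7+2.7+6.9+0.7 = 22.6
The minimum is 15.2 kPa via 2 → 0 → 4 → 5 → 3 → 6.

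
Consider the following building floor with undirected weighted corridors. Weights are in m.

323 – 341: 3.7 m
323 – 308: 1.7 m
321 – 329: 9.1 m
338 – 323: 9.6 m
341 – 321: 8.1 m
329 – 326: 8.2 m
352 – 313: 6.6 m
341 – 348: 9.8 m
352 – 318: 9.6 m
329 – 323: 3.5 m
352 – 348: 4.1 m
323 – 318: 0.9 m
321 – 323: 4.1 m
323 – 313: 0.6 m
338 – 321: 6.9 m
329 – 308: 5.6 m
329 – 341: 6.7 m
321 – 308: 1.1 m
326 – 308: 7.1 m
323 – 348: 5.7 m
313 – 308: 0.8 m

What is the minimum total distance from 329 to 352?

10.7 m

Shortest distances from 329:
329: 0
323: 3.5  (via 329)
313: 4.1  (via 323)
318: 4.4  (via 323)
308: 4.9  (via 313)
321: 6  (via 308)
341: 6.7  (via 329)
326: 8.2  (via 329)
348: 9.2  (via 323)
352: 10.7  (via 313)
Shortest route: 329–323–313–352 = 10.7 m.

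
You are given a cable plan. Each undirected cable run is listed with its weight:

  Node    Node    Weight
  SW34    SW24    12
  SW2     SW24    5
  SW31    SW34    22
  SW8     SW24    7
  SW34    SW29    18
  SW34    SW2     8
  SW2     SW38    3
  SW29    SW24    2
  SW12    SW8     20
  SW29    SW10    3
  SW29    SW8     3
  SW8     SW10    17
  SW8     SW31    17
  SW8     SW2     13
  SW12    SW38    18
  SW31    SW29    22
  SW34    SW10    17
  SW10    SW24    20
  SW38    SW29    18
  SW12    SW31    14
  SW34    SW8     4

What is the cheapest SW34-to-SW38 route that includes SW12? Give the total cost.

42

Shortest SW34→SW12: SW34–SW8–SW12 = 24
Shortest SW12→SW38: SW12–SW38 = 18
Total via SW12: 24 + 18 = 42.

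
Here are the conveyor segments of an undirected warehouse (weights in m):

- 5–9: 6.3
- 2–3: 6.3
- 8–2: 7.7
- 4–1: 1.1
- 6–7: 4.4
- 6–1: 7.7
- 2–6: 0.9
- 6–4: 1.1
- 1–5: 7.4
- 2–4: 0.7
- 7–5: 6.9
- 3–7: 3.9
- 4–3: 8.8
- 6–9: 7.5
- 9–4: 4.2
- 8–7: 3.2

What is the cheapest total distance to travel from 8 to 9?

12.6 m

Shortest distances from 8:
8: 0
7: 3.2  (via 8)
3: 7.1  (via 7)
6: 7.6  (via 7)
2: 7.7  (via 8)
4: 8.4  (via 2)
1: 9.5  (via 4)
5: 10.1  (via 7)
9: 12.6  (via 4)
Shortest route: 8–2–4–9 = 12.6 m.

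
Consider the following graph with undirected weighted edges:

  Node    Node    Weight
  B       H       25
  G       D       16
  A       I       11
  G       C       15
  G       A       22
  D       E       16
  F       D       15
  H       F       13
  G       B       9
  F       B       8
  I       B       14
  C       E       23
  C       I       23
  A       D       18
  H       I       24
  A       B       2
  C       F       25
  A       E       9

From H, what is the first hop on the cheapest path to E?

Compare a few routes:
H–I–A–E: 24+11+9 = 44
H–F–D–E: 13+15+16 = 44
H–B–A–E: 25+2+9 = 36
H–F–B–A–E: 13+8+2+9 = 32
The minimum is 32 via H–F–B–A–E.
So from H the first move is to F.

F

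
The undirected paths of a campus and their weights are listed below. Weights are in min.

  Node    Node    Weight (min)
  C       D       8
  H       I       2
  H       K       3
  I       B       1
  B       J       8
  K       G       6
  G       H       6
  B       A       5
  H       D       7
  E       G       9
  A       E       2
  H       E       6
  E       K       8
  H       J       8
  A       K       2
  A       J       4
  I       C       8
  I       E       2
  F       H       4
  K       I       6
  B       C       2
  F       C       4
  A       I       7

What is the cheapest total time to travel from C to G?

11 min

Shortest distances from C:
C: 0
B: 2  (via C)
I: 3  (via B)
F: 4  (via C)
E: 5  (via I)
H: 5  (via I)
A: 7  (via B)
D: 8  (via C)
K: 8  (via H)
J: 10  (via B)
G: 11  (via H)
Shortest route: C–B–I–H–G = 11 min.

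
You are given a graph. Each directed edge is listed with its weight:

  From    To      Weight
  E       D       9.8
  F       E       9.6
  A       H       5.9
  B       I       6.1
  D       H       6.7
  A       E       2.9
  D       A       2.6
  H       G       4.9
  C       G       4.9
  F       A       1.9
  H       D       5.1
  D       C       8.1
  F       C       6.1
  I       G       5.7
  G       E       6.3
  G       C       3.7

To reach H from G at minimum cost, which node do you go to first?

E

Enumerating some paths:
G → E → D → A → H: 6.3+9.8+2.6+5.9 = 24.6
G → E → D → H: 6.3+9.8+6.7 = 22.8
The minimum is 22.8 via G → E → D → H.
So from G the first move is to E.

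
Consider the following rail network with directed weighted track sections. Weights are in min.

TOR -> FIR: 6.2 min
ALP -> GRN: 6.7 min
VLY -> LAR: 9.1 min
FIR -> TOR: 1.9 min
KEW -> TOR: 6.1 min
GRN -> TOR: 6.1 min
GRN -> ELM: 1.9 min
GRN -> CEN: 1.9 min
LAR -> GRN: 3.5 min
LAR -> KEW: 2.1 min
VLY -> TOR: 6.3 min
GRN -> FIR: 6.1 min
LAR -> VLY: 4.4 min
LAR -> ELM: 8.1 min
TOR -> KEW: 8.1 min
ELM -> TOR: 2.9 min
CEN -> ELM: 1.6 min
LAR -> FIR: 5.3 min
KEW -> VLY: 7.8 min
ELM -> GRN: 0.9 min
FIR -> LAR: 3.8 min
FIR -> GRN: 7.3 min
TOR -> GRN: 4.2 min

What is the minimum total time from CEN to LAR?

12.4 min

Settle nodes by increasing distance from CEN:
CEN: 0
ELM: 1.6  (via CEN)
GRN: 2.5  (via ELM)
TOR: 4.5  (via ELM)
FIR: 8.6  (via GRN)
LAR: 12.4  (via FIR)
Shortest route: CEN → ELM → GRN → FIR → LAR = 12.4 min.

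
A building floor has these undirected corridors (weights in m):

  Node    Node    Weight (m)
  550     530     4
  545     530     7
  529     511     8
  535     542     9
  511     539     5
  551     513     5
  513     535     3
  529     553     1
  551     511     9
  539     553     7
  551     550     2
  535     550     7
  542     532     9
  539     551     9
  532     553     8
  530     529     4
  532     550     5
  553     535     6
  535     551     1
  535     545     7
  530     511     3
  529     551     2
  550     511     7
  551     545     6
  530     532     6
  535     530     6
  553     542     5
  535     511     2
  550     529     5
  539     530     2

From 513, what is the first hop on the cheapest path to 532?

535

Enumerating some paths:
513 → 535 → 551 → 550 → 532: 3+1+2+5 = 11
513 → 535 → 511 → 530 → 532: 3+2+3+6 = 14
513 → 551 → 550 → 532: 5+2+5 = 12
Cheapest is 513 → 535 → 551 → 550 → 532 at 11 m.
So from 513 the first move is to 535.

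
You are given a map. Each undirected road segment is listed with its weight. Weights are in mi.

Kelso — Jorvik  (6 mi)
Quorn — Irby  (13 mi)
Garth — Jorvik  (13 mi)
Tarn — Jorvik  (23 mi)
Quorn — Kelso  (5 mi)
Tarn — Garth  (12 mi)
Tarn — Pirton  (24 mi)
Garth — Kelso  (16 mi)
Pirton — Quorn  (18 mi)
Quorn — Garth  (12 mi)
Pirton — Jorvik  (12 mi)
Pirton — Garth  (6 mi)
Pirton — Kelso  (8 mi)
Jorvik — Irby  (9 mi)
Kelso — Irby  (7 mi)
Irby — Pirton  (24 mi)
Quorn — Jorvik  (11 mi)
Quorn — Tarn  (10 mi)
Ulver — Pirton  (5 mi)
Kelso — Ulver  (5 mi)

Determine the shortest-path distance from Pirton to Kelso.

8 mi

Settle nodes by increasing distance from Pirton:
Pirton: 0
Ulver: 5  (via Pirton)
Garth: 6  (via Pirton)
Kelso: 8  (via Pirton)
Shortest route: Pirton–Kelso = 8 mi.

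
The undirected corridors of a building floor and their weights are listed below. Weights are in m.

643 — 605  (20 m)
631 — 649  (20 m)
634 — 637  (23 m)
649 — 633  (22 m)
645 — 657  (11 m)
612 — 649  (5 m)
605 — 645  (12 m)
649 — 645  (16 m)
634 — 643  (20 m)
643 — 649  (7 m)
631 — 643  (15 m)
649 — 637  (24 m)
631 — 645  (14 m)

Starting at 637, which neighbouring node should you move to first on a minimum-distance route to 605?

Candidate routes:
637–649–643–605: 24+7+20 = 51
637–649–645–605: 24+16+12 = 52
637–649–631–645–605: 24+20+14+12 = 70
637–634–643–605: 23+20+20 = 63
Cheapest is 637–649–643–605 at 51 m.
So from 637 the first move is to 649.

649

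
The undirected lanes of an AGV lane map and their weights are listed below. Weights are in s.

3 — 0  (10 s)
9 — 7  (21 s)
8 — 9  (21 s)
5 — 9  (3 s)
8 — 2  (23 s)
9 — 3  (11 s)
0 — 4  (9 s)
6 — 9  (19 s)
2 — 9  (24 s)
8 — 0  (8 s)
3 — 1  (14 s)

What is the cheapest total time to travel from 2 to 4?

Running Dijkstra from 2:
2: 0
8: 23  (via 2)
9: 24  (via 2)
5: 27  (via 9)
0: 31  (via 8)
3: 35  (via 9)
4: 40  (via 0)
Shortest route: 2 → 8 → 0 → 4 = 40 s.

40 s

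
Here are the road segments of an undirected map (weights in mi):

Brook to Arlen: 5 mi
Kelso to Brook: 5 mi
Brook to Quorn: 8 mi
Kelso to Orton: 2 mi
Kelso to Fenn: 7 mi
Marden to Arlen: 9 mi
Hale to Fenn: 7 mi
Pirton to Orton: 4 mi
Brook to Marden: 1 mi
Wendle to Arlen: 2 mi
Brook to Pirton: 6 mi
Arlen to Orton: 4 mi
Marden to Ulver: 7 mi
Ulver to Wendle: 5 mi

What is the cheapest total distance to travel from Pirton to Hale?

Shortest distances from Pirton:
Pirton: 0
Orton: 4  (via Pirton)
Kelso: 6  (via Orton)
Brook: 6  (via Pirton)
Marden: 7  (via Brook)
Arlen: 8  (via Orton)
Wendle: 10  (via Arlen)
Fenn: 13  (via Kelso)
Ulver: 14  (via Marden)
Quorn: 14  (via Brook)
Hale: 20  (via Fenn)
Shortest route: Pirton → Orton → Kelso → Fenn → Hale = 20 mi.

20 mi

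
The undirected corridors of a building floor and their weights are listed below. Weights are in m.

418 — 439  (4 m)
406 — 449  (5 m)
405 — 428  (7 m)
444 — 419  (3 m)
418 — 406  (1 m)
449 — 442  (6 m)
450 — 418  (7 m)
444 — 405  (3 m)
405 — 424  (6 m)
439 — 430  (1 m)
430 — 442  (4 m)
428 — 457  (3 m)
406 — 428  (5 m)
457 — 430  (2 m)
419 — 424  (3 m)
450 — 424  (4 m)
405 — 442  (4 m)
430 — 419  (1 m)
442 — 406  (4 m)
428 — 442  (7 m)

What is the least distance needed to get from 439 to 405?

Compare a few routes:
439 → 430 → 442 → 405: 1+4+4 = 9
439 → 430 → 419 → 444 → 405: 1+1+3+3 = 8
Cheapest is 439 → 430 → 419 → 444 → 405 at 8 m.

8 m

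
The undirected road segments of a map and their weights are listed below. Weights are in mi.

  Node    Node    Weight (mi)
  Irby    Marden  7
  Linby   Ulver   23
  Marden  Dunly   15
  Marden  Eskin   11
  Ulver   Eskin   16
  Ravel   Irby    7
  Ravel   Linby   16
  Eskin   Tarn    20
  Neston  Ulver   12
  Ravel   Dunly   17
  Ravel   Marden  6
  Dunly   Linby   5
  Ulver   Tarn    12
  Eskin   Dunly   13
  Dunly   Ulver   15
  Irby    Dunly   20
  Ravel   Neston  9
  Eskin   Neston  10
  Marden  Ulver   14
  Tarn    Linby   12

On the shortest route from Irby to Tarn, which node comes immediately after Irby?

Marden

Candidate routes:
Irby - Dunly - Linby - Tarn: 20+5+12 = 37
Irby - Ravel - Linby - Tarn: 7+16+12 = 35
Irby - Marden - Eskin - Tarn: 7+11+20 = 38
Irby - Marden - Ulver - Tarn: 7+14+12 = 33
Cheapest is Irby - Marden - Ulver - Tarn at 33 mi.
So from Irby the first move is to Marden.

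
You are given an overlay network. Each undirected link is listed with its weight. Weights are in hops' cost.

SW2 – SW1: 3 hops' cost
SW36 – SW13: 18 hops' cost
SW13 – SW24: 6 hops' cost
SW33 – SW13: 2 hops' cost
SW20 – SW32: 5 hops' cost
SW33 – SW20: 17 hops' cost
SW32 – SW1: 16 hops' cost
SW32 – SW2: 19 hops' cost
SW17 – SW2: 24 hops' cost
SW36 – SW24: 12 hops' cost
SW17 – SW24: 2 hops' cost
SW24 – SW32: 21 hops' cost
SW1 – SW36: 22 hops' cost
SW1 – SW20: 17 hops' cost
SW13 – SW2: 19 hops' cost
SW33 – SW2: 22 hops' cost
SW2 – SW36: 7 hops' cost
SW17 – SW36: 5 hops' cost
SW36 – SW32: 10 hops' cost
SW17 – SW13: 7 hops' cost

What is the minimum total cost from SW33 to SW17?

Shortest distances from SW33:
SW33: 0
SW13: 2  (via SW33)
SW24: 8  (via SW13)
SW17: 9  (via SW13)
Shortest route: SW33–SW13–SW17 = 9 hops' cost.

9 hops' cost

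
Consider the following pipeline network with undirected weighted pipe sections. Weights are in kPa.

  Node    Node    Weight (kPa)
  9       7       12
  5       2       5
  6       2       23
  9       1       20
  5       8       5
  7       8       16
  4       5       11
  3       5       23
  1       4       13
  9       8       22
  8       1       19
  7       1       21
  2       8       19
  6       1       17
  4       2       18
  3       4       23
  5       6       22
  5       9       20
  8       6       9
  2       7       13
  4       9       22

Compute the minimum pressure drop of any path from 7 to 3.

Settle nodes by increasing distance from 7:
7: 0
9: 12  (via 7)
2: 13  (via 7)
8: 16  (via 7)
5: 18  (via 2)
1: 21  (via 7)
6: 25  (via 8)
4: 29  (via 5)
3: 41  (via 5)
Shortest route: 7 → 2 → 5 → 3 = 41 kPa.

41 kPa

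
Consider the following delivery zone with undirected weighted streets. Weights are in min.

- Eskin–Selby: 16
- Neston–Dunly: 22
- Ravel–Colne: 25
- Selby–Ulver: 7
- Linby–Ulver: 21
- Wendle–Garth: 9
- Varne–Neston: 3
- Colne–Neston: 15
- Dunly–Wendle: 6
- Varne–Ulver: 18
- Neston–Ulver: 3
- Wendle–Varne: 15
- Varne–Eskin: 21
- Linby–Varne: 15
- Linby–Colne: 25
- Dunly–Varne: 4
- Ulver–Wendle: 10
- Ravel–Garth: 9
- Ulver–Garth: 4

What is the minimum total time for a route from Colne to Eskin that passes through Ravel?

61 min

Best Colne to Ravel: Colne–Ravel costing 25
Best Ravel to Eskin: Ravel–Garth–Ulver–Selby–Eskin costing 36
Total via Ravel: 25 + 36 = 61 min.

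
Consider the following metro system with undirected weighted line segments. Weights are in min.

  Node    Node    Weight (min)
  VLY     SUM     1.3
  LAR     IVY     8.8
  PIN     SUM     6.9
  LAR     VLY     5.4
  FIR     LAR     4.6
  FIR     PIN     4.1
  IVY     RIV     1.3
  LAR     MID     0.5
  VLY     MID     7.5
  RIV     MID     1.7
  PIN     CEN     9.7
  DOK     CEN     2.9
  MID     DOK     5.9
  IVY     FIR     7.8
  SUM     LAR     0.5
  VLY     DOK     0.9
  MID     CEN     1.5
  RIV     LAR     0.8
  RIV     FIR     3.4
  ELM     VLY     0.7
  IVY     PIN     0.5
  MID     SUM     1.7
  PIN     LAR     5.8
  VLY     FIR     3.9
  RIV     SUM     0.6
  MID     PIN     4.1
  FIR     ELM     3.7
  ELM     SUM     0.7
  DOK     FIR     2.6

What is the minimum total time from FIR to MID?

Enumerating some paths:
FIR - RIV - SUM - LAR - MID: 3.4+0.6+0.5+0.5 = 5
FIR - RIV - MID: 3.4+1.7 = 5.1
FIR - RIV - LAR - MID: 3.4+0.8+0.5 = 4.7
FIR - LAR - MID: 4.6+0.5 = 5.1
The minimum is 4.7 min via FIR - RIV - LAR - MID.

4.7 min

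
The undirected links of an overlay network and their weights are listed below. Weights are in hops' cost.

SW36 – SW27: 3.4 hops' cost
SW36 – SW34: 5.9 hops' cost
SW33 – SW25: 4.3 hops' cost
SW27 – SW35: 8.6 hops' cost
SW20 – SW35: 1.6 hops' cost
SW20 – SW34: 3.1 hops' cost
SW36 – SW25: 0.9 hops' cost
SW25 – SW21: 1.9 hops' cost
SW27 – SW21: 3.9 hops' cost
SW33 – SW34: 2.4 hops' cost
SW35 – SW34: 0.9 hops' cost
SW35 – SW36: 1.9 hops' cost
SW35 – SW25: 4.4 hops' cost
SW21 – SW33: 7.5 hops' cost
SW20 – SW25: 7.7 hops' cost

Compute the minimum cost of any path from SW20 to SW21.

6.3 hops' cost

Shortest distances from SW20:
SW20: 0
SW35: 1.6  (via SW20)
SW34: 2.5  (via SW35)
SW36: 3.5  (via SW35)
SW25: 4.4  (via SW36)
SW33: 4.9  (via SW34)
SW21: 6.3  (via SW25)
Shortest route: SW20–SW35–SW36–SW25–SW21 = 6.3 hops' cost.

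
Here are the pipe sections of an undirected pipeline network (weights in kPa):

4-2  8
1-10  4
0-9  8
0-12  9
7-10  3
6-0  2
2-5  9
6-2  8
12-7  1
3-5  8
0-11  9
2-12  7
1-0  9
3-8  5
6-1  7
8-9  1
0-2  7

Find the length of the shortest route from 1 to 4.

23 kPa

Shortest distances from 1:
1: 0
10: 4  (via 1)
6: 7  (via 1)
7: 7  (via 10)
12: 8  (via 7)
0: 9  (via 1)
2: 15  (via 6)
9: 17  (via 0)
8: 18  (via 9)
11: 18  (via 0)
3: 23  (via 8)
4: 23  (via 2)
Shortest route: 1 → 6 → 2 → 4 = 23 kPa.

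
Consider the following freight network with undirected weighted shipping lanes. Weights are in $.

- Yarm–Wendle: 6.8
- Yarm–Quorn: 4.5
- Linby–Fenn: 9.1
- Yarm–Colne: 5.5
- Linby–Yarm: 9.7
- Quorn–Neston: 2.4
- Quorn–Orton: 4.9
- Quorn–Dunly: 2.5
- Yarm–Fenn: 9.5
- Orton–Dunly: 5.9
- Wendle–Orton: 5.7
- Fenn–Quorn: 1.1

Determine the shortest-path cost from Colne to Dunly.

$12.5

Candidate routes:
Colne - Yarm - Quorn - Orton - Dunly: 5.5+4.5+4.9+5.9 = 20.8
Colne - Yarm - Fenn - Quorn - Dunly: 5.5+9.5+1.1+2.5 = 18.6
Colne - Yarm - Quorn - Dunly: 5.5+4.5+2.5 = 12.5
Cheapest is Colne - Yarm - Quorn - Dunly at $12.5.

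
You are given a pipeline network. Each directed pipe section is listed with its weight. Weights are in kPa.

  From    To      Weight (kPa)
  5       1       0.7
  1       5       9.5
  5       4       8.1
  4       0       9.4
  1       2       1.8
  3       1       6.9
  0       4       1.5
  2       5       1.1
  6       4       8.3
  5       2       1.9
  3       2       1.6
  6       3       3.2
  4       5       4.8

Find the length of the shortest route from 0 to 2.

Shortest distances from 0:
0: 0
4: 1.5  (via 0)
5: 6.3  (via 4)
1: 7  (via 5)
2: 8.2  (via 5)
Shortest route: 0–4–5–2 = 8.2 kPa.

8.2 kPa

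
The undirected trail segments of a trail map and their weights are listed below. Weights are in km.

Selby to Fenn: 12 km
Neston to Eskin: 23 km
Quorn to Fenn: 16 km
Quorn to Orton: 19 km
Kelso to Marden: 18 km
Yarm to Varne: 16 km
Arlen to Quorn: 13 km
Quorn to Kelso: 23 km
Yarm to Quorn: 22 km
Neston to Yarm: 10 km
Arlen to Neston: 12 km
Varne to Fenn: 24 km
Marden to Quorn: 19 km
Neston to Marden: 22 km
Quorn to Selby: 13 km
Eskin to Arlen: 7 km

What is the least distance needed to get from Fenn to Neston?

Compare a few routes:
Fenn - Varne - Yarm - Neston: 24+16+10 = 50
Fenn - Quorn - Yarm - Neston: 16+22+10 = 48
Fenn - Quorn - Arlen - Neston: 16+13+12 = 41
The minimum is 41 km via Fenn - Quorn - Arlen - Neston.

41 km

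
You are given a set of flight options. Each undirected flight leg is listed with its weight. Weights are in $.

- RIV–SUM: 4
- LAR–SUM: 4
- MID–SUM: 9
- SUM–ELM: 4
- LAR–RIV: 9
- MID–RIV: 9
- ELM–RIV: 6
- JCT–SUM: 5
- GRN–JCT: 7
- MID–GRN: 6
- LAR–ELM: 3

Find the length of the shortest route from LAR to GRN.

$16

Candidate routes:
LAR–SUM–JCT–GRN: 4+5+7 = 16
LAR–ELM–SUM–JCT–GRN: 3+4+5+7 = 19
Cheapest is LAR–SUM–JCT–GRN at $16.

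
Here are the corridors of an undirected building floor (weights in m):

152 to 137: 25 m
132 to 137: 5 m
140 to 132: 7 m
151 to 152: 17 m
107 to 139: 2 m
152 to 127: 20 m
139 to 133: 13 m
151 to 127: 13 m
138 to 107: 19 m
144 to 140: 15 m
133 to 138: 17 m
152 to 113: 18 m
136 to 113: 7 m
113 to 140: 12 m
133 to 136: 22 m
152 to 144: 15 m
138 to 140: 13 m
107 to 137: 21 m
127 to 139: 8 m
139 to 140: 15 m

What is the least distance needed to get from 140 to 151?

Enumerating some paths:
140 - 139 - 127 - 151: 15+8+13 = 36
140 - 144 - 152 - 151: 15+15+17 = 47
140 - 113 - 152 - 151: 12+18+17 = 47
Cheapest is 140 - 139 - 127 - 151 at 36 m.

36 m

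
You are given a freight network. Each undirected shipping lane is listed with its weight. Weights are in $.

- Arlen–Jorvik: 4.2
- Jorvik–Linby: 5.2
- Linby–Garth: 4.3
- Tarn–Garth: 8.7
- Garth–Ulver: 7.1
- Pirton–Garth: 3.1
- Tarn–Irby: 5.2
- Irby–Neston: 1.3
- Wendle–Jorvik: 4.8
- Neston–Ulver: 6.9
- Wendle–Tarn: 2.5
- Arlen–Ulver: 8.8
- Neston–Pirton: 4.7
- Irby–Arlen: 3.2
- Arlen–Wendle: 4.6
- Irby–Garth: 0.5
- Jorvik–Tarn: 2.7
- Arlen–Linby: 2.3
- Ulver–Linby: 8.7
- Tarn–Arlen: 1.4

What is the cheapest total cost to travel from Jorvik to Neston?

$8.6

Settle nodes by increasing distance from Jorvik:
Jorvik: 0
Tarn: 2.7  (via Jorvik)
Arlen: 4.1  (via Tarn)
Wendle: 4.8  (via Jorvik)
Linby: 5.2  (via Jorvik)
Irby: 7.3  (via Arlen)
Garth: 7.8  (via Irby)
Neston: 8.6  (via Irby)
Shortest route: Jorvik–Tarn–Arlen–Irby–Neston = $8.6.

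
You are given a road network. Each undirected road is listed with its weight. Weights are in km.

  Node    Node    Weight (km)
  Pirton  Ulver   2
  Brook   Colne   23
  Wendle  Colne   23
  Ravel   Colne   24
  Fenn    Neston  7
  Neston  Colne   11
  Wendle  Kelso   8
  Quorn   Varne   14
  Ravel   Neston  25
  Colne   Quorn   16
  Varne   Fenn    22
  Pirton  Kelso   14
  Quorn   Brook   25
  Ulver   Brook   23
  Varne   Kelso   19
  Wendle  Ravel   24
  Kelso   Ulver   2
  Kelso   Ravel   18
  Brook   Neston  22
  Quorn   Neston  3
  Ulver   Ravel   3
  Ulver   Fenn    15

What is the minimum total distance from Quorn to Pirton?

27 km

Shortest distances from Quorn:
Quorn: 0
Neston: 3  (via Quorn)
Fenn: 10  (via Neston)
Colne: 14  (via Neston)
Varne: 14  (via Quorn)
Brook: 25  (via Quorn)
Ulver: 25  (via Fenn)
Kelso: 27  (via Ulver)
Pirton: 27  (via Ulver)
Shortest route: Quorn → Neston → Fenn → Ulver → Pirton = 27 km.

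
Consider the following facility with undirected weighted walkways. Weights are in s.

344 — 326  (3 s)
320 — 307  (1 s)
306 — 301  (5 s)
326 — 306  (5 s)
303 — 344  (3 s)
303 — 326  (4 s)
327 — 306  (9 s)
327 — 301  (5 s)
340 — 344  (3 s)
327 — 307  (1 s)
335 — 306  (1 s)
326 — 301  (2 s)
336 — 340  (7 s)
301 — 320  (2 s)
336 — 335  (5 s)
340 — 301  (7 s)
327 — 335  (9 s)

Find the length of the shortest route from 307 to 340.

10 s

Compare a few routes:
307–320–301–326–344–340: 1+2+2+3+3 = 11
307–327–301–340: 1+5+7 = 13
307–320–301–340: 1+2+7 = 10
307–327–301–326–344–340: 1+5+2+3+3 = 14
The minimum is 10 s via 307–320–301–340.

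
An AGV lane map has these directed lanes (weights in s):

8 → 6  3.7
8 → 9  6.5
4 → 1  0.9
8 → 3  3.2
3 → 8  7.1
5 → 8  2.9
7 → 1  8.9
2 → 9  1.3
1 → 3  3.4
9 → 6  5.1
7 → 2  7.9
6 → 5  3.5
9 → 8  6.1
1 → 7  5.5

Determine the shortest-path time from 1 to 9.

14.7 s

Settle nodes by increasing distance from 1:
1: 0
3: 3.4  (via 1)
7: 5.5  (via 1)
8: 10.5  (via 3)
2: 13.4  (via 7)
6: 14.2  (via 8)
9: 14.7  (via 2)
Shortest route: 1 → 7 → 2 → 9 = 14.7 s.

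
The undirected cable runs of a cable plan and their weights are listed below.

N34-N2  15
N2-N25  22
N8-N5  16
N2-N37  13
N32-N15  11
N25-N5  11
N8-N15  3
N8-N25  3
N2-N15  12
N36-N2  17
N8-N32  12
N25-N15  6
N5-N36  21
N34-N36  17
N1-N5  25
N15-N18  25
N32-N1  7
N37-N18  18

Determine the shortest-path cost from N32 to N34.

Candidate routes:
N32 → N8 → N25 → N15 → N2 → N34: 12+3+6+12+15 = 48
N32 → N15 → N2 → N34: 11+12+15 = 38
N32 → N8 → N15 → N2 → N34: 12+3+12+15 = 42
N32 → N8 → N25 → N2 → N34: 12+3+22+15 = 52
Cheapest is N32 → N15 → N2 → N34 at 38.

38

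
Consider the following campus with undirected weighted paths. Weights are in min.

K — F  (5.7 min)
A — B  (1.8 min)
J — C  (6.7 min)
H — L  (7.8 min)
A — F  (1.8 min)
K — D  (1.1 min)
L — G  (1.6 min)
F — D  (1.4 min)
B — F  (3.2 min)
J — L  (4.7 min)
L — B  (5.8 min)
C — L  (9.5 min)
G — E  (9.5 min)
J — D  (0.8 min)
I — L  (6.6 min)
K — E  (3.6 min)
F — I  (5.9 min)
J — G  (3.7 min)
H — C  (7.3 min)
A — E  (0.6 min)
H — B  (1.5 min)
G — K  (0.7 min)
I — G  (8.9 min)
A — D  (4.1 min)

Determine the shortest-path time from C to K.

8.6 min

Compare a few routes:
C - J - G - K: 6.7+3.7+0.7 = 11.1
C - L - G - K: 9.5+1.6+0.7 = 11.8
C - J - L - G - K: 6.7+4.7+1.6+0.7 = 13.7
C - J - D - K: 6.7+0.8+1.1 = 8.6
Cheapest is C - J - D - K at 8.6 min.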